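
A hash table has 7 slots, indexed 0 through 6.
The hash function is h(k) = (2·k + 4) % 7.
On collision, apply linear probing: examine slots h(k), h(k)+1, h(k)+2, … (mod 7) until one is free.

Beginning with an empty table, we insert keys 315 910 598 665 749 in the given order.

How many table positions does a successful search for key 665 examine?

3

315 hashes to 4; slot 4 is free => place at 4.
910 hashes to 4; 4 taken => place at 5.
598 hashes to 3; slot 3 is free => place at 3.
665 hashes to 4; 4,5 taken => place at 6.
749 hashes to 4; 4,5,6 taken => place at 0.
Table: [749, —, —, 598, 315, 910, 665]
Lookup 665: h=4, probe 4,5,6 → found at 6.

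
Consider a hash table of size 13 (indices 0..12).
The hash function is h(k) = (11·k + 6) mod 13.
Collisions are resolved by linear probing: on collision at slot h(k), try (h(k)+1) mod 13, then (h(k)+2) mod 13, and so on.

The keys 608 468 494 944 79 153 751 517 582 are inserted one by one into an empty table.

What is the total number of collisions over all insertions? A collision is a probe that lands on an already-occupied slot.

13

Insert 608: h=12, slot 12 empty → index 12.
Insert 468: h=6, slot 6 empty → index 6.
Insert 494: h=6, slot 6 occupied → index 7.
Insert 944: h=3, slot 3 empty → index 3.
Insert 79: h=4, slot 4 empty → index 4.
Insert 153: h=12, slot 12 occupied → index 0.
Insert 751: h=12, slots 12,0 occupied → index 1.
Insert 517: h=12, slots 12,0,1 occupied → index 2.
Insert 582: h=12, slots 12,0,1,2,3,4 occupied → index 5.
Table: [153, 751, 517, 944, 79, 582, 468, 494, —, —, —, —, 608]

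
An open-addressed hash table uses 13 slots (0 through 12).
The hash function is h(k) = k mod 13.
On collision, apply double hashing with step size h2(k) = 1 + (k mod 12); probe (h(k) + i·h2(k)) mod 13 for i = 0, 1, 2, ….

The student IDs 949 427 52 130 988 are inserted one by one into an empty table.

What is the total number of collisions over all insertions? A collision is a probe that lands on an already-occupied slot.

5

949 hashes to 0; slot 0 is free -> place at 0.
427 hashes to 11; slot 11 is free -> place at 11.
52 hashes to 0, h2=5; 0 taken -> place at 5.
130 hashes to 0, h2=11; 0,11 taken -> place at 9.
988 hashes to 0, h2=5; 0,5 taken -> place at 10.
Table: [949, -, -, -, -, 52, -, -, -, 130, 988, 427, -]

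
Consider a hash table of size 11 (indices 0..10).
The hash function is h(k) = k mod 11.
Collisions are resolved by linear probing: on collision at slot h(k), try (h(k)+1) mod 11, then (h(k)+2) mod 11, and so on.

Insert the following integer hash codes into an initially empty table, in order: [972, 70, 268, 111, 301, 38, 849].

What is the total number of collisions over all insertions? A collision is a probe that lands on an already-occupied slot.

972 hashes to 4; slot 4 is free -> place at 4.
70 hashes to 4; 4 taken -> place at 5.
268 hashes to 4; 4,5 taken -> place at 6.
111 hashes to 1; slot 1 is free -> place at 1.
301 hashes to 4; 4,5,6 taken -> place at 7.
38 hashes to 5; 5,6,7 taken -> place at 8.
849 hashes to 2; slot 2 is free -> place at 2.
Table: [_, 111, 849, _, 972, 70, 268, 301, 38, _, _]

9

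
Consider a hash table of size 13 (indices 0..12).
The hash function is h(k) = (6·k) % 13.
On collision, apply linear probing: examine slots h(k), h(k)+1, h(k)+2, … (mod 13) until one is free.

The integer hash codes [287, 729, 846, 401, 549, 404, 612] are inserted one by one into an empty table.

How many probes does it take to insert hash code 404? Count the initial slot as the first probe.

287: h=6 => slot 6
729: h=6, probe 6,7 => slot 7
846: h=6, probe 6,7,8 => slot 8
401: h=1 => slot 1
549: h=5 => slot 5
404: h=6, probe 6,7,8,9 => slot 9
612: h=6, probe 6,7,8,9,10 => slot 10
Table: [∅, 401, ∅, ∅, ∅, 549, 287, 729, 846, 404, 612, ∅, ∅]

4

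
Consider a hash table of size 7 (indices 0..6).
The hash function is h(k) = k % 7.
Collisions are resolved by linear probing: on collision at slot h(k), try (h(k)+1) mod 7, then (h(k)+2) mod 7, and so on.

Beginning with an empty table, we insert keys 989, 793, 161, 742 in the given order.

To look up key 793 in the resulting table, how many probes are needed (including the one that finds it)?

2

Insert 989: h=2, slot 2 empty -> index 2.
Insert 793: h=2, slot 2 occupied -> index 3.
Insert 161: h=0, slot 0 empty -> index 0.
Insert 742: h=0, slot 0 occupied -> index 1.
Table: [161, 742, 989, 793, ., ., .]
Lookup 793: h=2, probe 2,3 → found at 3.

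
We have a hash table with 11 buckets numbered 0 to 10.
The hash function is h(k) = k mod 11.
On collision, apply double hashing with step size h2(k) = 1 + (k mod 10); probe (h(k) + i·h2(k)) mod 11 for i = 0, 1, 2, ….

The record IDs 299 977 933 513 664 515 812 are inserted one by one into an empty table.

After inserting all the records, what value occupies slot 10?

299: h=2 => slot 2
977: h=9 => slot 9
933: h=9, h2=4, probe 9,2,6 => slot 6
513: h=7 => slot 7
664: h=4 => slot 4
515: h=9, h2=6, probe 9,4,10 => slot 10
812: h=9, h2=3, probe 9,1 => slot 1
Table: [∅, 812, 299, ∅, 664, ∅, 933, 513, ∅, 977, 515]

515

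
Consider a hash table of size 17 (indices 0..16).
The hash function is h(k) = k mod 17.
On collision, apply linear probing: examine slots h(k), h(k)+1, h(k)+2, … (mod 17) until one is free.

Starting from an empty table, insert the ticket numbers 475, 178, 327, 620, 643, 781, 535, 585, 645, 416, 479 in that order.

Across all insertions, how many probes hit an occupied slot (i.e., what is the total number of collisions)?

9

475 hashes to 16; slot 16 is free => place at 16.
178 hashes to 8; slot 8 is free => place at 8.
327 hashes to 4; slot 4 is free => place at 4.
620 hashes to 8; 8 taken => place at 9.
643 hashes to 14; slot 14 is free => place at 14.
781 hashes to 16; 16 taken => place at 0.
535 hashes to 8; 8,9 taken => place at 10.
585 hashes to 7; slot 7 is free => place at 7.
645 hashes to 16; 16,0 taken => place at 1.
416 hashes to 8; 8,9,10 taken => place at 11.
479 hashes to 3; slot 3 is free => place at 3.
Table: [781, 645, ∅, 479, 327, ∅, ∅, 585, 178, 620, 535, 416, ∅, ∅, 643, ∅, 475]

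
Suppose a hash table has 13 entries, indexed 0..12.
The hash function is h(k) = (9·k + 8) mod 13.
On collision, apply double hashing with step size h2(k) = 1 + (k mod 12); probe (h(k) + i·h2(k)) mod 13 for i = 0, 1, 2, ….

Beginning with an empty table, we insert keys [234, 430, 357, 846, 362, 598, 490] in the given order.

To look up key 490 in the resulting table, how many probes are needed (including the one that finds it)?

2

234: h=8 → slot 8
430: h=4 → slot 4
357: h=10 → slot 10
846: h=4, h2=7, probe 4,11 → slot 11
362: h=3 → slot 3
598: h=8, h2=11, probe 8,6 → slot 6
490: h=11, h2=11, probe 11,9 → slot 9
Table: [., ., ., 362, 430, ., 598, ., 234, 490, 357, 846, .]
Lookup 490: h=11, h2=11, probe 11,9 → found at 9.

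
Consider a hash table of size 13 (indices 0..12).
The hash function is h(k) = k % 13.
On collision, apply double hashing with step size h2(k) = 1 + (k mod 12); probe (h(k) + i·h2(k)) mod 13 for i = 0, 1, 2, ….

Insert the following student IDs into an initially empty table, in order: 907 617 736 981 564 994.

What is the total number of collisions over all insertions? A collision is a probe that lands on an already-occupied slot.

2

907: h=10 → slot 10
617: h=6 → slot 6
736: h=8 → slot 8
981: h=6, h2=10, probe 6,3 → slot 3
564: h=5 → slot 5
994: h=6, h2=11, probe 6,4 → slot 4
Table: [-, -, -, 981, 994, 564, 617, -, 736, -, 907, -, -]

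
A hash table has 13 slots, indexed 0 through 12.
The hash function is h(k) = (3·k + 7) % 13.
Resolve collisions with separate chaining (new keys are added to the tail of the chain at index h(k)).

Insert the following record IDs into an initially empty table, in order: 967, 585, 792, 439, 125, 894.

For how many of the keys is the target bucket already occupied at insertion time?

Insert 967: h=9, bucket 9 empty → new chain.
Insert 585: h=7, bucket 7 empty → new chain.
Insert 792: h=4, bucket 4 empty → new chain.
Insert 439: h=11, bucket 11 empty → new chain.
Insert 125: h=5, bucket 5 empty → new chain.
Insert 894: h=11, bucket 11 nonempty → append to chain.
Final buckets:
0: —
1: —
2: —
3: —
4: 792
5: 125
6: —
7: 585
8: —
9: 967
10: —
11: 439 -> 894
12: —

1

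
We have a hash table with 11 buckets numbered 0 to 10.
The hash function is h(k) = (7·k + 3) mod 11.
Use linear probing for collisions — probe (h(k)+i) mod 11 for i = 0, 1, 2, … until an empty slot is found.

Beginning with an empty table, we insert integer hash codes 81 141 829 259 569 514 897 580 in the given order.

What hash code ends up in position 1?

Insert 81: h=9, slot 9 empty -> index 9.
Insert 141: h=0, slot 0 empty -> index 0.
Insert 829: h=9, slot 9 occupied -> index 10.
Insert 259: h=1, slot 1 empty -> index 1.
Insert 569: h=4, slot 4 empty -> index 4.
Insert 514: h=4, slot 4 occupied -> index 5.
Insert 897: h=1, slot 1 occupied -> index 2.
Insert 580: h=4, slots 4,5 occupied -> index 6.
Table: [141, 259, 897, _, 569, 514, 580, _, _, 81, 829]

259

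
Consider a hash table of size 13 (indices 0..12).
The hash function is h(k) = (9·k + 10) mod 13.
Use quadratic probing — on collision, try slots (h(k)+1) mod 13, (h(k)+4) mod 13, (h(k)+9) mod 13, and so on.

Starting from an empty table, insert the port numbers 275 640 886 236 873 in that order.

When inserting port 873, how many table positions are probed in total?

Insert 275: h=2, slot 2 empty => index 2.
Insert 640: h=11, slot 11 empty => index 11.
Insert 886: h=2, slot 2 occupied => index 3.
Insert 236: h=2, slots 2,3 occupied => index 6.
Insert 873: h=2, slots 2,3,6,11 occupied => index 5.
Table: [—, —, 275, 886, —, 873, 236, —, —, —, —, 640, —]

5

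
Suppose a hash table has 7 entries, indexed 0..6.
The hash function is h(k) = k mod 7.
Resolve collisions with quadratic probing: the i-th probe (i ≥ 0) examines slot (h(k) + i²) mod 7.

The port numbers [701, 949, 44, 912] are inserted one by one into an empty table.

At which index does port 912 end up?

701 hashes to 1; slot 1 is free -> place at 1.
949 hashes to 4; slot 4 is free -> place at 4.
44 hashes to 2; slot 2 is free -> place at 2.
912 hashes to 2; 2 taken -> place at 3.
Table: [-, 701, 44, 912, 949, -, -]

3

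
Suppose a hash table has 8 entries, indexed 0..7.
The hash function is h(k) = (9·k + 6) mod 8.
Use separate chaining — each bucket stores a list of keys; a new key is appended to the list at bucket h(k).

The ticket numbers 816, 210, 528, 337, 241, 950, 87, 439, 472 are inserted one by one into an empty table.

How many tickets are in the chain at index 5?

2

Insert 816: h=6, bucket 6 empty -> new chain.
Insert 210: h=0, bucket 0 empty -> new chain.
Insert 528: h=6, bucket 6 nonempty -> append to chain.
Insert 337: h=7, bucket 7 empty -> new chain.
Insert 241: h=7, bucket 7 nonempty -> append to chain.
Insert 950: h=4, bucket 4 empty -> new chain.
Insert 87: h=5, bucket 5 empty -> new chain.
Insert 439: h=5, bucket 5 nonempty -> append to chain.
Insert 472: h=6, bucket 6 nonempty -> append to chain.
Final buckets:
0: 210
1: _
2: _
3: _
4: 950
5: 87 -> 439
6: 816 -> 528 -> 472
7: 337 -> 241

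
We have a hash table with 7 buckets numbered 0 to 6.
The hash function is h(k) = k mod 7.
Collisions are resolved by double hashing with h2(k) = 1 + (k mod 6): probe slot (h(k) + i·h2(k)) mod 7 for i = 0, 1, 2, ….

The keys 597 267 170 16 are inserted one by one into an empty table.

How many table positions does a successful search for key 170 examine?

597: h=2 -> slot 2
267: h=1 -> slot 1
170: h=2, h2=3, probe 2,5 -> slot 5
16: h=2, h2=5, probe 2,0 -> slot 0
Table: [16, 267, 597, -, -, 170, -]
Lookup 170: h=2, h2=3, probe 2,5 → found at 5.

2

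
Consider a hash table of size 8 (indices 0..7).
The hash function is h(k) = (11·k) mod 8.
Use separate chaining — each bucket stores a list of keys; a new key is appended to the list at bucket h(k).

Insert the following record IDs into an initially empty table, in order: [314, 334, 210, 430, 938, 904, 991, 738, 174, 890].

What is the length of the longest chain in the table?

314 -> bucket 6
334 -> bucket 2
210 -> bucket 6 (collision)
430 -> bucket 2 (collision)
938 -> bucket 6 (collision)
904 -> bucket 0
991 -> bucket 5
738 -> bucket 6 (collision)
174 -> bucket 2 (collision)
890 -> bucket 6 (collision)
Final buckets:
0: 904
1: _
2: 334 -> 430 -> 174
3: _
4: _
5: 991
6: 314 -> 210 -> 938 -> 738 -> 890
7: _

5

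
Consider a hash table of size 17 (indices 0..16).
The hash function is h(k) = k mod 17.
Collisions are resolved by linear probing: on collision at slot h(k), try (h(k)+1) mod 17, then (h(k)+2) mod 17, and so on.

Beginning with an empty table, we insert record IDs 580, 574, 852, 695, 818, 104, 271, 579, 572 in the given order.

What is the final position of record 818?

4

580: h=2 → slot 2
574: h=13 → slot 13
852: h=2, probe 2,3 → slot 3
695: h=15 → slot 15
818: h=2, probe 2,3,4 → slot 4
104: h=2, probe 2,3,4,5 → slot 5
271: h=16 → slot 16
579: h=1 → slot 1
572: h=11 → slot 11
Table: [—, 579, 580, 852, 818, 104, —, —, —, —, —, 572, —, 574, —, 695, 271]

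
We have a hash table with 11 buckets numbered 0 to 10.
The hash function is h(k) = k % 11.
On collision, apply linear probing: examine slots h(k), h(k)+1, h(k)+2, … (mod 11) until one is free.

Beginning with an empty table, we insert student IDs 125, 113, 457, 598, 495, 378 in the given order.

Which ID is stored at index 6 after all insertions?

457

Insert 125: h=4, slot 4 empty → index 4.
Insert 113: h=3, slot 3 empty → index 3.
Insert 457: h=6, slot 6 empty → index 6.
Insert 598: h=4, slot 4 occupied → index 5.
Insert 495: h=0, slot 0 empty → index 0.
Insert 378: h=4, slots 4,5,6 occupied → index 7.
Table: [495, _, _, 113, 125, 598, 457, 378, _, _, _]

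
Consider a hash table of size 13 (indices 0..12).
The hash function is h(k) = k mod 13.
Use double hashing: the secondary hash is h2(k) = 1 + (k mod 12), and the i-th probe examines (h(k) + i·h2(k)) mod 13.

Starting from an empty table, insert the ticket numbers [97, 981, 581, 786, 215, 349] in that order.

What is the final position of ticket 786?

0

97 hashes to 6; slot 6 is free -> place at 6.
981 hashes to 6, h2=10; 6 taken -> place at 3.
581 hashes to 9; slot 9 is free -> place at 9.
786 hashes to 6, h2=7; 6 taken -> place at 0.
215 hashes to 7; slot 7 is free -> place at 7.
349 hashes to 11; slot 11 is free -> place at 11.
Table: [786, -, -, 981, -, -, 97, 215, -, 581, -, 349, -]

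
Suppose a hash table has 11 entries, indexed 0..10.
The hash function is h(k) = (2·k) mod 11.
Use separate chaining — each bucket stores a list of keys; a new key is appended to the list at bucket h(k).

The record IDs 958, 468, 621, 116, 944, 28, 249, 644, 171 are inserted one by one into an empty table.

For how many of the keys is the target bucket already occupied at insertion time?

4

958 → bucket 2
468 → bucket 1
621 → bucket 10
116 → bucket 1 (collision)
944 → bucket 7
28 → bucket 1 (collision)
249 → bucket 3
644 → bucket 1 (collision)
171 → bucket 1 (collision)
Final buckets:
0: .
1: 468 -> 116 -> 28 -> 644 -> 171
2: 958
3: 249
4: .
5: .
6: .
7: 944
8: .
9: .
10: 621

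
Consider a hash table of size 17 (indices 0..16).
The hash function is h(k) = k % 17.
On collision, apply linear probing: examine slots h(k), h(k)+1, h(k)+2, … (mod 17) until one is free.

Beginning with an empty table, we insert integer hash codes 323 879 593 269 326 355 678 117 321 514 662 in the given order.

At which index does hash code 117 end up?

323: h=0 => slot 0
879: h=12 => slot 12
593: h=15 => slot 15
269: h=14 => slot 14
326: h=3 => slot 3
355: h=15, probe 15,16 => slot 16
678: h=15, probe 15,16,0,1 => slot 1
117: h=15, probe 15,16,0,1,2 => slot 2
321: h=15, probe 15,16,0,1,2,3,4 => slot 4
514: h=4, probe 4,5 => slot 5
662: h=16, probe 16,0,1,2,3,4,5,6 => slot 6
Table: [323, 678, 117, 326, 321, 514, 662, —, —, —, —, —, 879, —, 269, 593, 355]

2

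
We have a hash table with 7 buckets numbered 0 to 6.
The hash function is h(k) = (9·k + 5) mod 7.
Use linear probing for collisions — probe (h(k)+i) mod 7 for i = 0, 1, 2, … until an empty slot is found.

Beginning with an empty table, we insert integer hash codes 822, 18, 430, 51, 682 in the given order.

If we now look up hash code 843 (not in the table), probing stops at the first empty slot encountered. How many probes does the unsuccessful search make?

5

822: h=4 -> slot 4
18: h=6 -> slot 6
430: h=4, probe 4,5 -> slot 5
51: h=2 -> slot 2
682: h=4, probe 4,5,6,0 -> slot 0
Table: [682, -, 51, -, 822, 430, 18]
Lookup 843: h=4, probe 4,5,6,0,1 → slot 1 empty, not found.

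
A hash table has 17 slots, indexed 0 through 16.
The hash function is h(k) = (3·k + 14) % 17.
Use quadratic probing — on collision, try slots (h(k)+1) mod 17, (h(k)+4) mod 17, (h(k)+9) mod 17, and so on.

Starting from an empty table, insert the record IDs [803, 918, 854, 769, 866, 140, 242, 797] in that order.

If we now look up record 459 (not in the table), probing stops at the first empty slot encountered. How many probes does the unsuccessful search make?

2

Insert 803: h=9, slot 9 empty → index 9.
Insert 918: h=14, slot 14 empty → index 14.
Insert 854: h=9, slot 9 occupied → index 10.
Insert 769: h=9, slots 9,10 occupied → index 13.
Insert 866: h=11, slot 11 empty → index 11.
Insert 140: h=9, slots 9,10,13 occupied → index 1.
Insert 242: h=9, slots 9,10,13,1 occupied → index 8.
Insert 797: h=8, slots 8,9 occupied → index 12.
Table: [-, 140, -, -, -, -, -, -, 242, 803, 854, 866, 797, 769, 918, -, -]
Lookup 459: h=14, probe 14,15 → slot 15 empty, not found.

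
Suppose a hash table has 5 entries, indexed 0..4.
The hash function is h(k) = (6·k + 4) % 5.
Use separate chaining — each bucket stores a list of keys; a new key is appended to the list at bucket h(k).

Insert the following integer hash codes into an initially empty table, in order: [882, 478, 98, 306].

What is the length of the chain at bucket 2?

Insert 882: h=1, bucket 1 empty -> new chain.
Insert 478: h=2, bucket 2 empty -> new chain.
Insert 98: h=2, bucket 2 nonempty -> append to chain.
Insert 306: h=0, bucket 0 empty -> new chain.
Final buckets:
0: 306
1: 882
2: 478 -> 98
3: —
4: —

2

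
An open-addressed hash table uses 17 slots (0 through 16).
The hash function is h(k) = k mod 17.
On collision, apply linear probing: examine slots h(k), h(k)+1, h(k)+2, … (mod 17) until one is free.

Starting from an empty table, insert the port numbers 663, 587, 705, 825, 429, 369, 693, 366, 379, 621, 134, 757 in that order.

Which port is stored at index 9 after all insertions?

587

663: h=0 → slot 0
587: h=9 → slot 9
705: h=8 → slot 8
825: h=9, probe 9,10 → slot 10
429: h=4 → slot 4
369: h=12 → slot 12
693: h=13 → slot 13
366: h=9, probe 9,10,11 → slot 11
379: h=5 → slot 5
621: h=9, probe 9,10,11,12,13,14 → slot 14
134: h=15 → slot 15
757: h=9, probe 9,10,11,12,13,14,15,16 → slot 16
Table: [663, —, —, —, 429, 379, —, —, 705, 587, 825, 366, 369, 693, 621, 134, 757]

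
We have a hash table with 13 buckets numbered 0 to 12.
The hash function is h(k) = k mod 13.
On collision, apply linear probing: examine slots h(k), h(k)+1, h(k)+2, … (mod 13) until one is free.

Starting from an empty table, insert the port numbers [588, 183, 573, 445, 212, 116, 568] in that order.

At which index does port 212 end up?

588 hashes to 3; slot 3 is free -> place at 3.
183 hashes to 1; slot 1 is free -> place at 1.
573 hashes to 1; 1 taken -> place at 2.
445 hashes to 3; 3 taken -> place at 4.
212 hashes to 4; 4 taken -> place at 5.
116 hashes to 12; slot 12 is free -> place at 12.
568 hashes to 9; slot 9 is free -> place at 9.
Table: [∅, 183, 573, 588, 445, 212, ∅, ∅, ∅, 568, ∅, ∅, 116]

5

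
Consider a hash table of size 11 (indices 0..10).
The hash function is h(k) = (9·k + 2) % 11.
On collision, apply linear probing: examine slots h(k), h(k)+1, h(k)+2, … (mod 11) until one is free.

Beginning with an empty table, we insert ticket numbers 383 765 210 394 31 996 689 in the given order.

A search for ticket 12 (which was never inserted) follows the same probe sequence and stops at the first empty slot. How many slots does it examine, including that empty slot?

383 hashes to 6; slot 6 is free → place at 6.
765 hashes to 1; slot 1 is free → place at 1.
210 hashes to 0; slot 0 is free → place at 0.
394 hashes to 6; 6 taken → place at 7.
31 hashes to 6; 6,7 taken → place at 8.
996 hashes to 1; 1 taken → place at 2.
689 hashes to 10; slot 10 is free → place at 10.
Table: [210, 765, 996, _, _, _, 383, 394, 31, _, 689]
Lookup 12: h=0, probe 0,1,2,3 → slot 3 empty, not found.

4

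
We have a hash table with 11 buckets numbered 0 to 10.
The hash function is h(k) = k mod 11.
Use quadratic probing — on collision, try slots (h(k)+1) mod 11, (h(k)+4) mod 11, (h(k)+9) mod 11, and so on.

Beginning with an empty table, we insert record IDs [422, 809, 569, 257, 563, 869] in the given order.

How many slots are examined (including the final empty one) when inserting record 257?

422 hashes to 4; slot 4 is free -> place at 4.
809 hashes to 6; slot 6 is free -> place at 6.
569 hashes to 8; slot 8 is free -> place at 8.
257 hashes to 4; 4 taken -> place at 5.
563 hashes to 2; slot 2 is free -> place at 2.
869 hashes to 0; slot 0 is free -> place at 0.
Table: [869, ., 563, ., 422, 257, 809, ., 569, ., .]

2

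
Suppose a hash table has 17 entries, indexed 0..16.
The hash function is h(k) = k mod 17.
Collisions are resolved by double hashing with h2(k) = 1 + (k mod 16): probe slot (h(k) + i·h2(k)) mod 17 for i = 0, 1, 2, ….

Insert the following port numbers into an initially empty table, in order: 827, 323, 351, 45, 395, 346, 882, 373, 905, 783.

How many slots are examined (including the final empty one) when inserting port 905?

2

Insert 827: h=11, slot 11 empty -> index 11.
Insert 323: h=0, slot 0 empty -> index 0.
Insert 351: h=11, h2=16, slot 11 occupied -> index 10.
Insert 45: h=11, h2=14, slot 11 occupied -> index 8.
Insert 395: h=4, slot 4 empty -> index 4.
Insert 346: h=6, slot 6 empty -> index 6.
Insert 882: h=15, slot 15 empty -> index 15.
Insert 373: h=16, slot 16 empty -> index 16.
Insert 905: h=4, h2=10, slot 4 occupied -> index 14.
Insert 783: h=1, slot 1 empty -> index 1.
Table: [323, 783, -, -, 395, -, 346, -, 45, -, 351, 827, -, -, 905, 882, 373]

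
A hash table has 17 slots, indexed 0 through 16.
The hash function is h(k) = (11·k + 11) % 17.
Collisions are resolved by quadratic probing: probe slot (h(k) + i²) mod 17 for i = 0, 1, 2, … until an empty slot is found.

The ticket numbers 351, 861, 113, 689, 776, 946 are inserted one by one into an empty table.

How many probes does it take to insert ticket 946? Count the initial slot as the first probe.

351: h=13 -> slot 13
861: h=13, probe 13,14 -> slot 14
113: h=13, probe 13,14,0 -> slot 0
689: h=8 -> slot 8
776: h=13, probe 13,14,0,5 -> slot 5
946: h=13, probe 13,14,0,5,12 -> slot 12
Table: [113, -, -, -, -, 776, -, -, 689, -, -, -, 946, 351, 861, -, -]

5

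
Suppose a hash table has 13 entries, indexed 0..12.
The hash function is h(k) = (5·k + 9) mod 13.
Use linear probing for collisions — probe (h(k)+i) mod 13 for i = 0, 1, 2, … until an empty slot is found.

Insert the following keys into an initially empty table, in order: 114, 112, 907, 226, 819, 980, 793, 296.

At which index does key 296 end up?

1

114 hashes to 7; slot 7 is free -> place at 7.
112 hashes to 10; slot 10 is free -> place at 10.
907 hashes to 7; 7 taken -> place at 8.
226 hashes to 8; 8 taken -> place at 9.
819 hashes to 9; 9,10 taken -> place at 11.
980 hashes to 8; 8,9,10,11 taken -> place at 12.
793 hashes to 9; 9,10,11,12 taken -> place at 0.
296 hashes to 7; 7,8,9,10,11,12,0 taken -> place at 1.
Table: [793, 296, ., ., ., ., ., 114, 907, 226, 112, 819, 980]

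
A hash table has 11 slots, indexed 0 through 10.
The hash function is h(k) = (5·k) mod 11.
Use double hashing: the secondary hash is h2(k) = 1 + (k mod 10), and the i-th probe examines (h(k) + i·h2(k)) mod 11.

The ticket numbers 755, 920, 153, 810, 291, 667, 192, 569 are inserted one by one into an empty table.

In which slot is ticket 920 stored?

3

Insert 755: h=2, slot 2 empty → index 2.
Insert 920: h=2, h2=1, slot 2 occupied → index 3.
Insert 153: h=6, slot 6 empty → index 6.
Insert 810: h=2, h2=1, slots 2,3 occupied → index 4.
Insert 291: h=3, h2=2, slot 3 occupied → index 5.
Insert 667: h=2, h2=8, slot 2 occupied → index 10.
Insert 192: h=3, h2=3, slots 3,6 occupied → index 9.
Insert 569: h=7, slot 7 empty → index 7.
Table: [_, _, 755, 920, 810, 291, 153, 569, _, 192, 667]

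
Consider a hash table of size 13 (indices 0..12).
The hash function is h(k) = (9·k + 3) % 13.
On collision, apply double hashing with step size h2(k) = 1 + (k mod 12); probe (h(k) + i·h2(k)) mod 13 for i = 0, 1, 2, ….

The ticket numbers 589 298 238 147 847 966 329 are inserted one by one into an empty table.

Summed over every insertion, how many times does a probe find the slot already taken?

589 hashes to 0; slot 0 is free -> place at 0.
298 hashes to 7; slot 7 is free -> place at 7.
238 hashes to 0, h2=11; 0 taken -> place at 11.
147 hashes to 0, h2=4; 0 taken -> place at 4.
847 hashes to 8; slot 8 is free -> place at 8.
966 hashes to 0, h2=7; 0,7 taken -> place at 1.
329 hashes to 0, h2=6; 0 taken -> place at 6.
Table: [589, 966, —, —, 147, —, 329, 298, 847, —, —, 238, —]

5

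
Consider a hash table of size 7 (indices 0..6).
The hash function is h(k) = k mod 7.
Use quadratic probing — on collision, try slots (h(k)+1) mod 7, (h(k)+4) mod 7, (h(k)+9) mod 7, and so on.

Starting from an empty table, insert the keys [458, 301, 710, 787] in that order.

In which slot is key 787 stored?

Insert 458: h=3, slot 3 empty → index 3.
Insert 301: h=0, slot 0 empty → index 0.
Insert 710: h=3, slot 3 occupied → index 4.
Insert 787: h=3, slots 3,4,0 occupied → index 5.
Table: [301, _, _, 458, 710, 787, _]

5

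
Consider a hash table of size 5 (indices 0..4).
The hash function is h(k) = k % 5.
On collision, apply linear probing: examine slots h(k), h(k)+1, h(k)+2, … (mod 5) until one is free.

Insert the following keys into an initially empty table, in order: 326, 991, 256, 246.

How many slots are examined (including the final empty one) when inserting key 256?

326 hashes to 1; slot 1 is free -> place at 1.
991 hashes to 1; 1 taken -> place at 2.
256 hashes to 1; 1,2 taken -> place at 3.
246 hashes to 1; 1,2,3 taken -> place at 4.
Table: [∅, 326, 991, 256, 246]

3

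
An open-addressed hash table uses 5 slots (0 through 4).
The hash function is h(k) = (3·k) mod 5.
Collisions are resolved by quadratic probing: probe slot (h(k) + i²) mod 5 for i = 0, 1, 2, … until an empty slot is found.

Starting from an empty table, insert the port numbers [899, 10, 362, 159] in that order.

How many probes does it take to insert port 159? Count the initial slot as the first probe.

2

899: h=2 => slot 2
10: h=0 => slot 0
362: h=1 => slot 1
159: h=2, probe 2,3 => slot 3
Table: [10, 362, 899, 159, ∅]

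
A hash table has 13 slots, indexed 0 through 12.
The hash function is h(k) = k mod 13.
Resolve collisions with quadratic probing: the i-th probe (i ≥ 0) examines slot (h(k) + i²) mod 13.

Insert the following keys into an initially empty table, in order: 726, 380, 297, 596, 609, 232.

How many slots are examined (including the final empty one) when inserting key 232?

726: h=11 -> slot 11
380: h=3 -> slot 3
297: h=11, probe 11,12 -> slot 12
596: h=11, probe 11,12,2 -> slot 2
609: h=11, probe 11,12,2,7 -> slot 7
232: h=11, probe 11,12,2,7,1 -> slot 1
Table: [-, 232, 596, 380, -, -, -, 609, -, -, -, 726, 297]

5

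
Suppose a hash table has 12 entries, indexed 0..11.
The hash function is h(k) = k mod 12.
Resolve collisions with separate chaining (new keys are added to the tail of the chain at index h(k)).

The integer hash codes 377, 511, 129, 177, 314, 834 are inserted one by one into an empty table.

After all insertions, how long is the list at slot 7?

377 → bucket 5
511 → bucket 7
129 → bucket 9
177 → bucket 9 (collision)
314 → bucket 2
834 → bucket 6
Final buckets:
0: -
1: -
2: 314
3: -
4: -
5: 377
6: 834
7: 511
8: -
9: 129 -> 177
10: -
11: -

1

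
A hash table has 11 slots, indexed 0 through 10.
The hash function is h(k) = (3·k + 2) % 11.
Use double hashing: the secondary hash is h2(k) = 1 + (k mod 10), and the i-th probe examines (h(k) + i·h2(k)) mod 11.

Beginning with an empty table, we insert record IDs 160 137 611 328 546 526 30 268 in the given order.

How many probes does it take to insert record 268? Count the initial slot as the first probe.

160: h=9 -> slot 9
137: h=6 -> slot 6
611: h=9, h2=2, probe 9,0 -> slot 0
328: h=7 -> slot 7
546: h=1 -> slot 1
526: h=7, h2=7, probe 7,3 -> slot 3
30: h=4 -> slot 4
268: h=3, h2=9, probe 3,1,10 -> slot 10
Table: [611, 546, -, 526, 30, -, 137, 328, -, 160, 268]

3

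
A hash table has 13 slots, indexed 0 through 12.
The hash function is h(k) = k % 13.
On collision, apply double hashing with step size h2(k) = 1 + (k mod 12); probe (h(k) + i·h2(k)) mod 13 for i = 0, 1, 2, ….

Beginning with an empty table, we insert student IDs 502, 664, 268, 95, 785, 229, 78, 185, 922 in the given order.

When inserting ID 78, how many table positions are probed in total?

2

502 hashes to 8; slot 8 is free => place at 8.
664 hashes to 1; slot 1 is free => place at 1.
268 hashes to 8, h2=5; 8 taken => place at 0.
95 hashes to 4; slot 4 is free => place at 4.
785 hashes to 5; slot 5 is free => place at 5.
229 hashes to 8, h2=2; 8 taken => place at 10.
78 hashes to 0, h2=7; 0 taken => place at 7.
185 hashes to 3; slot 3 is free => place at 3.
922 hashes to 12; slot 12 is free => place at 12.
Table: [268, 664, —, 185, 95, 785, —, 78, 502, —, 229, —, 922]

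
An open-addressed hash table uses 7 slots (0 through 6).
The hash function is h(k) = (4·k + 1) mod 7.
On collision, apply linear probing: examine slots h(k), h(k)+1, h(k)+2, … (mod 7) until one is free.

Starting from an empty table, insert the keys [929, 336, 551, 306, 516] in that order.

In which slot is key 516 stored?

Insert 929: h=0, slot 0 empty → index 0.
Insert 336: h=1, slot 1 empty → index 1.
Insert 551: h=0, slots 0,1 occupied → index 2.
Insert 306: h=0, slots 0,1,2 occupied → index 3.
Insert 516: h=0, slots 0,1,2,3 occupied → index 4.
Table: [929, 336, 551, 306, 516, -, -]

4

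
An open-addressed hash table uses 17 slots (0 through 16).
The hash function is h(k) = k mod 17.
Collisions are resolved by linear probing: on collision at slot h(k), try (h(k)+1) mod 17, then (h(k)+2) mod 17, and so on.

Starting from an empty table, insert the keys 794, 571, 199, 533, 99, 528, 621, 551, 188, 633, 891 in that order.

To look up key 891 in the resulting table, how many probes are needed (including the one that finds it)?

Insert 794: h=12, slot 12 empty => index 12.
Insert 571: h=10, slot 10 empty => index 10.
Insert 199: h=12, slot 12 occupied => index 13.
Insert 533: h=6, slot 6 empty => index 6.
Insert 99: h=14, slot 14 empty => index 14.
Insert 528: h=1, slot 1 empty => index 1.
Insert 621: h=9, slot 9 empty => index 9.
Insert 551: h=7, slot 7 empty => index 7.
Insert 188: h=1, slot 1 occupied => index 2.
Insert 633: h=4, slot 4 empty => index 4.
Insert 891: h=7, slot 7 occupied => index 8.
Table: [., 528, 188, ., 633, ., 533, 551, 891, 621, 571, ., 794, 199, 99, ., .]
Lookup 891: h=7, probe 7,8 → found at 8.

2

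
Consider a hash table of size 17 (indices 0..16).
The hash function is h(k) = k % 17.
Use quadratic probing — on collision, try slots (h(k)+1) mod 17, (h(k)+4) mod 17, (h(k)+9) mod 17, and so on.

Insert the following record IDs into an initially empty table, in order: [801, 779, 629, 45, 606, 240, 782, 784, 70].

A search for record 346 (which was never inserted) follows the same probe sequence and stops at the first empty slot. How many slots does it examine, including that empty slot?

2

801: h=2 => slot 2
779: h=14 => slot 14
629: h=0 => slot 0
45: h=11 => slot 11
606: h=11, probe 11,12 => slot 12
240: h=2, probe 2,3 => slot 3
782: h=0, probe 0,1 => slot 1
784: h=2, probe 2,3,6 => slot 6
70: h=2, probe 2,3,6,11,1,10 => slot 10
Table: [629, 782, 801, 240, ., ., 784, ., ., ., 70, 45, 606, ., 779, ., .]
Lookup 346: h=6, probe 6,7 → slot 7 empty, not found.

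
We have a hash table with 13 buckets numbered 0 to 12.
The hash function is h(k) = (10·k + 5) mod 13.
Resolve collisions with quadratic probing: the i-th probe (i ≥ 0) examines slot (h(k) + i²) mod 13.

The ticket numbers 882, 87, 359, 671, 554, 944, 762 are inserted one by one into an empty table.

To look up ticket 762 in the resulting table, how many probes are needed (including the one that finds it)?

882: h=11 → slot 11
87: h=4 → slot 4
359: h=7 → slot 7
671: h=7, probe 7,8 → slot 8
554: h=7, probe 7,8,11,3 → slot 3
944: h=7, probe 7,8,11,3,10 → slot 10
762: h=7, probe 7,8,11,3,10,6 → slot 6
Table: [∅, ∅, ∅, 554, 87, ∅, 762, 359, 671, ∅, 944, 882, ∅]
Lookup 762: h=7, probe 7,8,11,3,10,6 → found at 6.

6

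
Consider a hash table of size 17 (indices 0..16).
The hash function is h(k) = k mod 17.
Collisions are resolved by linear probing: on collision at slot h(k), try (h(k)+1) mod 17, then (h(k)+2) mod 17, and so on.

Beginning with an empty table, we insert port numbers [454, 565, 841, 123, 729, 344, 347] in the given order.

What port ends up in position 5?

454: h=12 → slot 12
565: h=4 → slot 4
841: h=8 → slot 8
123: h=4, probe 4,5 → slot 5
729: h=15 → slot 15
344: h=4, probe 4,5,6 → slot 6
347: h=7 → slot 7
Table: [., ., ., ., 565, 123, 344, 347, 841, ., ., ., 454, ., ., 729, .]

123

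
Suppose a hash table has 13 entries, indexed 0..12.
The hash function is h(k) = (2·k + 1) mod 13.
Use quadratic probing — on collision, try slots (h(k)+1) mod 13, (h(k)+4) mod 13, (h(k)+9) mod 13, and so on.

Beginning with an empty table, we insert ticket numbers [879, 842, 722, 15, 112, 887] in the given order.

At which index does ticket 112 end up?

Insert 879: h=4, slot 4 empty -> index 4.
Insert 842: h=8, slot 8 empty -> index 8.
Insert 722: h=2, slot 2 empty -> index 2.
Insert 15: h=5, slot 5 empty -> index 5.
Insert 112: h=4, slots 4,5,8 occupied -> index 0.
Insert 887: h=7, slot 7 empty -> index 7.
Table: [112, ., 722, ., 879, 15, ., 887, 842, ., ., ., .]

0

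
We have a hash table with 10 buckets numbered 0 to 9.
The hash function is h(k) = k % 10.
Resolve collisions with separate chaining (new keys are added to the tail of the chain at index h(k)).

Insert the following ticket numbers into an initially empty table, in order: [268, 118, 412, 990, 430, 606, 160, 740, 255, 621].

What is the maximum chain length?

4

Insert 268: h=8, bucket 8 empty -> new chain.
Insert 118: h=8, bucket 8 nonempty -> append to chain.
Insert 412: h=2, bucket 2 empty -> new chain.
Insert 990: h=0, bucket 0 empty -> new chain.
Insert 430: h=0, bucket 0 nonempty -> append to chain.
Insert 606: h=6, bucket 6 empty -> new chain.
Insert 160: h=0, bucket 0 nonempty -> append to chain.
Insert 740: h=0, bucket 0 nonempty -> append to chain.
Insert 255: h=5, bucket 5 empty -> new chain.
Insert 621: h=1, bucket 1 empty -> new chain.
Final buckets:
0: 990 -> 430 -> 160 -> 740
1: 621
2: 412
3: .
4: .
5: 255
6: 606
7: .
8: 268 -> 118
9: .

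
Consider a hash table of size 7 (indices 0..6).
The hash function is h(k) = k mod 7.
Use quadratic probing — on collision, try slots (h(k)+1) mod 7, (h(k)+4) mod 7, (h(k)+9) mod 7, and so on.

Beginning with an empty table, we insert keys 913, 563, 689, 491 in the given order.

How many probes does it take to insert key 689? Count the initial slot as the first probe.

Insert 913: h=3, slot 3 empty -> index 3.
Insert 563: h=3, slot 3 occupied -> index 4.
Insert 689: h=3, slots 3,4 occupied -> index 0.
Insert 491: h=1, slot 1 empty -> index 1.
Table: [689, 491, _, 913, 563, _, _]

3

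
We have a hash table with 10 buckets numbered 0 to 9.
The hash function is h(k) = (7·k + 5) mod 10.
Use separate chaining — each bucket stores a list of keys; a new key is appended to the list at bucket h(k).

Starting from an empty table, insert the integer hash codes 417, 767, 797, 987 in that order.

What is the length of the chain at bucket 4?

417 → bucket 4
767 → bucket 4 (collision)
797 → bucket 4 (collision)
987 → bucket 4 (collision)
Final buckets:
0: —
1: —
2: —
3: —
4: 417 -> 767 -> 797 -> 987
5: —
6: —
7: —
8: —
9: —

4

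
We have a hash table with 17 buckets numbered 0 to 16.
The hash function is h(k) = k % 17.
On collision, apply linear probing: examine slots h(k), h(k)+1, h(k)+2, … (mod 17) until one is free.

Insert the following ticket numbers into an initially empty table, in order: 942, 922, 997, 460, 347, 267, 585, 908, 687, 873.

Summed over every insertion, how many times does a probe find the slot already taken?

942: h=7 -> slot 7
922: h=4 -> slot 4
997: h=11 -> slot 11
460: h=1 -> slot 1
347: h=7, probe 7,8 -> slot 8
267: h=12 -> slot 12
585: h=7, probe 7,8,9 -> slot 9
908: h=7, probe 7,8,9,10 -> slot 10
687: h=7, probe 7,8,9,10,11,12,13 -> slot 13
873: h=6 -> slot 6
Table: [∅, 460, ∅, ∅, 922, ∅, 873, 942, 347, 585, 908, 997, 267, 687, ∅, ∅, ∅]

12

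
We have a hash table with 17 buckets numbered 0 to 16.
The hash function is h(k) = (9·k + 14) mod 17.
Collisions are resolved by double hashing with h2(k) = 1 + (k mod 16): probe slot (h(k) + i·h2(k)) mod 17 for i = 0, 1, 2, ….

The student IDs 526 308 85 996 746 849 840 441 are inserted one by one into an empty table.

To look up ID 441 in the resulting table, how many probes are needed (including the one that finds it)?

3

Insert 526: h=5, slot 5 empty => index 5.
Insert 308: h=15, slot 15 empty => index 15.
Insert 85: h=14, slot 14 empty => index 14.
Insert 996: h=2, slot 2 empty => index 2.
Insert 746: h=13, slot 13 empty => index 13.
Insert 849: h=5, h2=2, slot 5 occupied => index 7.
Insert 840: h=9, slot 9 empty => index 9.
Insert 441: h=5, h2=10, slots 5,15 occupied => index 8.
Table: [—, —, 996, —, —, 526, —, 849, 441, 840, —, —, —, 746, 85, 308, —]
Lookup 441: h=5, h2=10, probe 5,15,8 → found at 8.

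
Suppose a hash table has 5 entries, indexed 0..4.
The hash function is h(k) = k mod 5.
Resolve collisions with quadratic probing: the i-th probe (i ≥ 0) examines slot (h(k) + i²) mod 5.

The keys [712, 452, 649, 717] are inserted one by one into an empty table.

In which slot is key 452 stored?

712: h=2 → slot 2
452: h=2, probe 2,3 → slot 3
649: h=4 → slot 4
717: h=2, probe 2,3,1 → slot 1
Table: [_, 717, 712, 452, 649]

3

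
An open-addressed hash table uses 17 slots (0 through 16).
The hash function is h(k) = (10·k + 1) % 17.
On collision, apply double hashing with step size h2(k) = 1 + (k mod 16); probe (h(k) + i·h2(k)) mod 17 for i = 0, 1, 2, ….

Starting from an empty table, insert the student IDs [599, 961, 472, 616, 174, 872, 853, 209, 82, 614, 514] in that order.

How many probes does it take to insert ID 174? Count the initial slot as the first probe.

599 hashes to 7; slot 7 is free → place at 7.
961 hashes to 6; slot 6 is free → place at 6.
472 hashes to 12; slot 12 is free → place at 12.
616 hashes to 7, h2=9; 7 taken → place at 16.
174 hashes to 7, h2=15; 7 taken → place at 5.
872 hashes to 0; slot 0 is free → place at 0.
853 hashes to 14; slot 14 is free → place at 14.
209 hashes to 0, h2=2; 0 taken → place at 2.
82 hashes to 5, h2=3; 5 taken → place at 8.
614 hashes to 4; slot 4 is free → place at 4.
514 hashes to 7, h2=3; 7 taken → place at 10.
Table: [872, —, 209, —, 614, 174, 961, 599, 82, —, 514, —, 472, —, 853, —, 616]

2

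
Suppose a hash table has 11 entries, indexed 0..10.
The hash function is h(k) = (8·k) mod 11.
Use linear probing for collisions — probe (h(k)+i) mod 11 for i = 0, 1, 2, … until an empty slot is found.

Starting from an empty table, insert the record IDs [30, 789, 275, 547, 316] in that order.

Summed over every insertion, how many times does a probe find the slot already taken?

30: h=9 => slot 9
789: h=9, probe 9,10 => slot 10
275: h=0 => slot 0
547: h=9, probe 9,10,0,1 => slot 1
316: h=9, probe 9,10,0,1,2 => slot 2
Table: [275, 547, 316, —, —, —, —, —, —, 30, 789]

8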